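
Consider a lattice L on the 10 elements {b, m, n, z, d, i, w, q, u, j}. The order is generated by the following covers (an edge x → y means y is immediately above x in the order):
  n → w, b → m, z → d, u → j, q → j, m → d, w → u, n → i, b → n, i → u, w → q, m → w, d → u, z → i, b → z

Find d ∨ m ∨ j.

j

Common upper bounds of {d, m, j}: j.
The least among these is j.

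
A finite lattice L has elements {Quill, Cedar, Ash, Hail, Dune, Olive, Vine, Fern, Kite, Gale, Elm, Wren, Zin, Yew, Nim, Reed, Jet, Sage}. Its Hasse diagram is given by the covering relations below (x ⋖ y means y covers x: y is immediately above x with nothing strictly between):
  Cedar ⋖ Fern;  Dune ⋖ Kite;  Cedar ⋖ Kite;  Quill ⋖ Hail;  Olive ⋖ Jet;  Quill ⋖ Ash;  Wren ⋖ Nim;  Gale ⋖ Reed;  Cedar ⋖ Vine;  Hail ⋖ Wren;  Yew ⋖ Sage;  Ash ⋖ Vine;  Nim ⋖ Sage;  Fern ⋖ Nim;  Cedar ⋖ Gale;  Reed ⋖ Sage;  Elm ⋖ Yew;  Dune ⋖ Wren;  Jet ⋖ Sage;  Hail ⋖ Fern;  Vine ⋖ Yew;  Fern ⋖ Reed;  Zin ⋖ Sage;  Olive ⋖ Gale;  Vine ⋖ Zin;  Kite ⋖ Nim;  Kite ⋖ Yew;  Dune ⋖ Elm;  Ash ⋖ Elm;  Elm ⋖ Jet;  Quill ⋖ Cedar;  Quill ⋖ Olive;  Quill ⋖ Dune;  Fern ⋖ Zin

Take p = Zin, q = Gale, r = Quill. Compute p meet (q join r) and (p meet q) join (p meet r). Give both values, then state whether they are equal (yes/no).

q join r = Gale, so p meet (q join r) = Zin meet Gale = Cedar.
p meet q = Cedar and p meet r = Quill, so (p meet q) join (p meet r) = Cedar join Quill = Cedar.
Equal: yes.

Cedar; Cedar; yes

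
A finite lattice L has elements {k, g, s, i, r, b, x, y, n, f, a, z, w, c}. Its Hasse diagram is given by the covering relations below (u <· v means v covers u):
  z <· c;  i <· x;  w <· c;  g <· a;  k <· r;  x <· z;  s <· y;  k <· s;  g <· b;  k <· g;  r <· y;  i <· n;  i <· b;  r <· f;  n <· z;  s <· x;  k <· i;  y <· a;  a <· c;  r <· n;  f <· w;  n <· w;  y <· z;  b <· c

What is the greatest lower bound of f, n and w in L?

r

Common lower bounds of {f, n, w}: k, r.
The greatest among these is r.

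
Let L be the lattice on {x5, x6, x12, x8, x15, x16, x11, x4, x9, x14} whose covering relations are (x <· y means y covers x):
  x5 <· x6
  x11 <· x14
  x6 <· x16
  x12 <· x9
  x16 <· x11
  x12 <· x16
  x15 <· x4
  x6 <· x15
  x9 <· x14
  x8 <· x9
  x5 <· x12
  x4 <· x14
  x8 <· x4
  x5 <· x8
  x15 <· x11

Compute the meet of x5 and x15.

Common lower bounds of {x5, x15}: x5.
The greatest among these is x5.

x5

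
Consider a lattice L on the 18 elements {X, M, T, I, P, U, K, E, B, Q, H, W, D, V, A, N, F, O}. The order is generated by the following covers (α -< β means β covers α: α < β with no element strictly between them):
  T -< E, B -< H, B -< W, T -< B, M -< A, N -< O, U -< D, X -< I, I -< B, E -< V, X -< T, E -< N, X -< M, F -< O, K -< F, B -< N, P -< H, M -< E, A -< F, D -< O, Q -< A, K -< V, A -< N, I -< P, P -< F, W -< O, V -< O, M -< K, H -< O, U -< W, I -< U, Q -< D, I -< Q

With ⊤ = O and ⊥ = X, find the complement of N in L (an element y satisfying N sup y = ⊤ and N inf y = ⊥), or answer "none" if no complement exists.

none

For every candidate y, either N ∨ y ≠ O or N ∧ y ≠ X; no complement exists.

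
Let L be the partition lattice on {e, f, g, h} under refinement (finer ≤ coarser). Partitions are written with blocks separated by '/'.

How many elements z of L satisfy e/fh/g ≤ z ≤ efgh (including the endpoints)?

5

The interval [e/fh/g, efgh] = {e/fgh, e/fh/g, efgh, efh/g, eg/fh}, which has 5 elements.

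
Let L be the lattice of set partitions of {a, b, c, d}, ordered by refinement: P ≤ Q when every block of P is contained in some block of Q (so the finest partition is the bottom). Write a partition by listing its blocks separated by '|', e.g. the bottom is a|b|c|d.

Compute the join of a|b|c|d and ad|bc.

ad|bc

The join of a|b|c|d and ad|bc merges any blocks that overlap across the partitions, giving ad|bc.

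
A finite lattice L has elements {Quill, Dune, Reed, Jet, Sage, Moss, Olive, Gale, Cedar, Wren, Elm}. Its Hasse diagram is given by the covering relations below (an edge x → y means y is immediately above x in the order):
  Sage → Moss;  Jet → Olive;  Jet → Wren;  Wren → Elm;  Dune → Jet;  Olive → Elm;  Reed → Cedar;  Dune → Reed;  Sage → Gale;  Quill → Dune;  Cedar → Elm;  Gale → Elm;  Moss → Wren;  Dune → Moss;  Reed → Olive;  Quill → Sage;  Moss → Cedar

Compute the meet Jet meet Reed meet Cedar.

Common lower bounds of {Jet, Reed, Cedar}: Dune, Quill.
The greatest among these is Dune.

Dune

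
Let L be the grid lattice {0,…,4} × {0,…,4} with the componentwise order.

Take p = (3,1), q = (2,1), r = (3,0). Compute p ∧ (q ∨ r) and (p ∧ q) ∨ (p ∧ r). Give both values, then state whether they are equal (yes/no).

(3,1); (3,1); yes

q ∨ r = (3,1), so p ∧ (q ∨ r) = (3,1) ∧ (3,1) = (3,1).
p ∧ q = (2,1) and p ∧ r = (3,0), so (p ∧ q) ∨ (p ∧ r) = (2,1) ∨ (3,0) = (3,1).
Equal: yes.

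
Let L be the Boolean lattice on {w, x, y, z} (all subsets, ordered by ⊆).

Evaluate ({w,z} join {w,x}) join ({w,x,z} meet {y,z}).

{w,z} ∨ {w,x} = {w,x,z}
{w,x,z} ∧ {y,z} = {z}
{w,x,z} ∨ {z} = {w,x,z}

{w,x,z}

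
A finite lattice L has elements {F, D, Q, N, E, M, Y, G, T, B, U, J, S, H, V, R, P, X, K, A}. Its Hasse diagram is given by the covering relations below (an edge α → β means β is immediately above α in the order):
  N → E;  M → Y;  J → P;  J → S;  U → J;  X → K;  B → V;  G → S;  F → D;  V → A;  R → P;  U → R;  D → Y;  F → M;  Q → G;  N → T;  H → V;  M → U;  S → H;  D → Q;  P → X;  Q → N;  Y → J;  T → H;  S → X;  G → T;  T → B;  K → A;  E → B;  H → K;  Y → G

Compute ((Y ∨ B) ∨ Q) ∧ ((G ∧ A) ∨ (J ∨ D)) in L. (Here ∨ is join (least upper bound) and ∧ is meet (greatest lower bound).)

Y ∨ B = B
B ∨ Q = B
G ∧ A = G
J ∨ D = J
G ∨ J = S
B ∧ S = G

G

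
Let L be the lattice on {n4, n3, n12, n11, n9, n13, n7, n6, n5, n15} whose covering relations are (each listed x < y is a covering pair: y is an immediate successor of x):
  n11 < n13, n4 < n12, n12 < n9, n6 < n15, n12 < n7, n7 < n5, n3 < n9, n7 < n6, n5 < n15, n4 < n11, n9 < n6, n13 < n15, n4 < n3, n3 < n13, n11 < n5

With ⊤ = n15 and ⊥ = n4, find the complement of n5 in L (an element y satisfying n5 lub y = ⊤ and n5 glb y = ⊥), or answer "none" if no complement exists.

n3

Need y with n5 ∨ y = n15 and n5 ∧ y = n4.
Checking each element gives: n3.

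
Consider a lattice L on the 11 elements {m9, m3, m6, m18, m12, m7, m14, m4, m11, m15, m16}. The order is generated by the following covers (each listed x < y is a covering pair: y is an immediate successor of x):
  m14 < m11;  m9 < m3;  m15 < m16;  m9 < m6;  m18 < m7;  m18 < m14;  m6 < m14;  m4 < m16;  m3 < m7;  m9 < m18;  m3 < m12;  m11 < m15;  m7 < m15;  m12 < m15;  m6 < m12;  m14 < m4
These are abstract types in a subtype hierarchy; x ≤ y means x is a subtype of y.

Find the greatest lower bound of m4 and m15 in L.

Common lower bounds of {m4, m15}: m14, m18, m6, m9.
The greatest among these is m14.

m14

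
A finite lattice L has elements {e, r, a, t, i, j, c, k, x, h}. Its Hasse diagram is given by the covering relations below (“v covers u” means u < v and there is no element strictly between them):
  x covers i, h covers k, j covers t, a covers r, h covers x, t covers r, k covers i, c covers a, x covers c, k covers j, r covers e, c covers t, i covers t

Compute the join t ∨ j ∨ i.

k

Common upper bounds of {t, j, i}: h, k.
The least among these is k.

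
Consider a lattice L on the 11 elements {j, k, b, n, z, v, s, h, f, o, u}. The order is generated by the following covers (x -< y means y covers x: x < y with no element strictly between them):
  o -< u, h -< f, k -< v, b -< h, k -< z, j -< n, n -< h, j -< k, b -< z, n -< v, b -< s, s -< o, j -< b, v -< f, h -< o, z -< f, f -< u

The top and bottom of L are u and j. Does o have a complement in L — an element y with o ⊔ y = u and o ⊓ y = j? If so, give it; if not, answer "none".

k

Need y with o ∨ y = u and o ∧ y = j.
Checking each element gives: k.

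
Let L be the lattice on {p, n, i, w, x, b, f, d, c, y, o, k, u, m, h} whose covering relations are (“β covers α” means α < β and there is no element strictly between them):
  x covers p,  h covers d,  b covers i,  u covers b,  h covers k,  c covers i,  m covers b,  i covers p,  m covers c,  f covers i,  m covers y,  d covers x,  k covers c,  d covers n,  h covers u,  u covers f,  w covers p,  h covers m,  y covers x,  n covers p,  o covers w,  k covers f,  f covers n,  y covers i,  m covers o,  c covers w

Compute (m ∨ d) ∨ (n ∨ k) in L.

h

m ∨ d = h
n ∨ k = k
h ∨ k = h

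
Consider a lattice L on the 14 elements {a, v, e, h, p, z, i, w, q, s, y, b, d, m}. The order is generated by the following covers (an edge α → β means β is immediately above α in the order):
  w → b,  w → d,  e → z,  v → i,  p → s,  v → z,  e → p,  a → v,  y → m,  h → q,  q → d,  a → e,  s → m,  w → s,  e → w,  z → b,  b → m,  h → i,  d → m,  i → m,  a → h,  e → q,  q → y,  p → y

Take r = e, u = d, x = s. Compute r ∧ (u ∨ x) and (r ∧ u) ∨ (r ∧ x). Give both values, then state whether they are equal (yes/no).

e; e; yes

u ∨ x = m, so r ∧ (u ∨ x) = e ∧ m = e.
r ∧ u = e and r ∧ x = e, so (r ∧ u) ∨ (r ∧ x) = e ∨ e = e.
Equal: yes.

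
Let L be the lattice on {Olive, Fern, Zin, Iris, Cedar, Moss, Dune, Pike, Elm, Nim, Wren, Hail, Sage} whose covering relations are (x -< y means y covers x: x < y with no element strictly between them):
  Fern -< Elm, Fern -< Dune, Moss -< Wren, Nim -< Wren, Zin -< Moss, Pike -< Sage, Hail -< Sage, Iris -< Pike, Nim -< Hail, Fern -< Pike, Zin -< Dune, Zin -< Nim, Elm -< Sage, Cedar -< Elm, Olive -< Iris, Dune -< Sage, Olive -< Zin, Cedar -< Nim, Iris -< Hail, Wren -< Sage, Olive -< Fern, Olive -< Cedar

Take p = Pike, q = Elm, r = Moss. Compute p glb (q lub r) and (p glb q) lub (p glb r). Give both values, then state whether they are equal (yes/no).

Pike; Fern; no

q lub r = Sage, so p glb (q lub r) = Pike glb Sage = Pike.
p glb q = Fern and p glb r = Olive, so (p glb q) lub (p glb r) = Fern lub Olive = Fern.
Equal: no.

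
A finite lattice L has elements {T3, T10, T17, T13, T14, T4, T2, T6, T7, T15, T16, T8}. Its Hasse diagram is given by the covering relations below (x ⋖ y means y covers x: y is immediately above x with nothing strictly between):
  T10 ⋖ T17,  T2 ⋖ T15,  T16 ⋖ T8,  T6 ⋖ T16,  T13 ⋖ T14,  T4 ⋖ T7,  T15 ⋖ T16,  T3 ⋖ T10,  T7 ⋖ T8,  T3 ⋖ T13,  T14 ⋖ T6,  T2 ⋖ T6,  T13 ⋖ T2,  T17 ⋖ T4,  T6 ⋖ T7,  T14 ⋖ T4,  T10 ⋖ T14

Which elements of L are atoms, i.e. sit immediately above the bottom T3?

The atoms are exactly the elements that cover T3: T10, T13.

T10, T13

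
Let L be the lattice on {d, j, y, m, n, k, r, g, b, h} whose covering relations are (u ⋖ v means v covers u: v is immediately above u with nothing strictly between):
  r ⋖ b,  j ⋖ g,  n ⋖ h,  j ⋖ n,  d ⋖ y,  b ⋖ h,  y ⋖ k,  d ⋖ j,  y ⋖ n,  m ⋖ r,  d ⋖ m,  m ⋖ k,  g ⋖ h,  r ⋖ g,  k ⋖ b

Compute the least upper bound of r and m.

r

Common upper bounds of {r, m}: b, g, h, r.
The least among these is r.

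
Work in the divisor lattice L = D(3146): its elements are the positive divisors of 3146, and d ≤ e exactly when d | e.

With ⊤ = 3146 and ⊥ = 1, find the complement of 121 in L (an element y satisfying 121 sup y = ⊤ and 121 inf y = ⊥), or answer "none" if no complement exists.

Need y with 121 ∨ y = 3146 and 121 ∧ y = 1.
Checking each element gives: 26.

26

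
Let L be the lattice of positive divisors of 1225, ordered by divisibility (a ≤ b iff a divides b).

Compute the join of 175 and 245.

In the divisibility order, the join is the least common multiple: lcm(175, 245) = 1225.

1225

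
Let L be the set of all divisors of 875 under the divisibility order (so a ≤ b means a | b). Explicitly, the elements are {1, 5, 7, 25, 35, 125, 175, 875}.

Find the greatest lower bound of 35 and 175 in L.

In the divisibility order, the meet is the greatest common divisor: gcd(35, 175) = 35.

35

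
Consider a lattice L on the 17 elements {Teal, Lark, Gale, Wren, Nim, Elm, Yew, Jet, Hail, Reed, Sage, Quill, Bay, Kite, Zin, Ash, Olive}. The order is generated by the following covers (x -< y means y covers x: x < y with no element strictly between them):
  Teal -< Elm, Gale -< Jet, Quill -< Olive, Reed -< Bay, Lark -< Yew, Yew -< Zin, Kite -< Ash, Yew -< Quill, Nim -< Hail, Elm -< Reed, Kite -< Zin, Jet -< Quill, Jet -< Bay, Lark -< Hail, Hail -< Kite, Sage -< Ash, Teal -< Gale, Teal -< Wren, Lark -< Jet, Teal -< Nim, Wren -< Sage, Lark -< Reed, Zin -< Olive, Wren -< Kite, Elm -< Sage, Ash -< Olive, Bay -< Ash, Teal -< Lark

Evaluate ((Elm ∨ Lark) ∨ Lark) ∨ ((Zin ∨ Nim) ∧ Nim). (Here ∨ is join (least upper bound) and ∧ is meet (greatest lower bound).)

Ash

Elm ∨ Lark = Reed
Reed ∨ Lark = Reed
Zin ∨ Nim = Zin
Zin ∧ Nim = Nim
Reed ∨ Nim = Ash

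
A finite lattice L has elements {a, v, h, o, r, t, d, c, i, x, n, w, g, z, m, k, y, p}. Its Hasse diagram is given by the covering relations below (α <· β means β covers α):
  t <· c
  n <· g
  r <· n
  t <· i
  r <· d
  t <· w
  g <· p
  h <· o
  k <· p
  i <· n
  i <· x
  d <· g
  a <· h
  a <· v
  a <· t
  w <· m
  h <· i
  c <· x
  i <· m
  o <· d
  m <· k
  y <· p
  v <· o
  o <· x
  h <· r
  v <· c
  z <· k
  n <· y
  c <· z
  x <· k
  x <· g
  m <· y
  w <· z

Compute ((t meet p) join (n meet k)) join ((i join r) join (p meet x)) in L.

g

t ∧ p = t
n ∧ k = i
t ∨ i = i
i ∨ r = n
p ∧ x = x
n ∨ x = g
i ∨ g = g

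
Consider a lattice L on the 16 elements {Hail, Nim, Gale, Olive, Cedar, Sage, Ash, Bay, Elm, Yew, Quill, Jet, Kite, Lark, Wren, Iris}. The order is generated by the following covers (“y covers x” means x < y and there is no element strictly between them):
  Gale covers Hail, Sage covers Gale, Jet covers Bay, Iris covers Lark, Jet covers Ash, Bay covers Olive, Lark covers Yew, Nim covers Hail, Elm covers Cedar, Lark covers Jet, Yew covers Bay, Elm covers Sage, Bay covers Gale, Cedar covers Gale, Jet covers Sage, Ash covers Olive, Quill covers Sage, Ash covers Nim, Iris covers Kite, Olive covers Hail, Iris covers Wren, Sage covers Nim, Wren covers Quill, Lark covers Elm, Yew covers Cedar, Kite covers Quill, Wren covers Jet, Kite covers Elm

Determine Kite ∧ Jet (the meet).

Common lower bounds of {Kite, Jet}: Gale, Hail, Nim, Sage.
The greatest among these is Sage.

Sage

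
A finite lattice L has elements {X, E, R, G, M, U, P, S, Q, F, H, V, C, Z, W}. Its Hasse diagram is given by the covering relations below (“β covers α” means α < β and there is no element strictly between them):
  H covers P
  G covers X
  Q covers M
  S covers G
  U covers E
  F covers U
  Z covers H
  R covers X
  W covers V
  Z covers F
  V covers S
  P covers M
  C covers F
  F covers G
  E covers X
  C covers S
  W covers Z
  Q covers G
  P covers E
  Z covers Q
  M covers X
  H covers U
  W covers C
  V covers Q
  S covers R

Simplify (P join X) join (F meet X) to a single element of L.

P

P ∨ X = P
F ∧ X = X
P ∨ X = P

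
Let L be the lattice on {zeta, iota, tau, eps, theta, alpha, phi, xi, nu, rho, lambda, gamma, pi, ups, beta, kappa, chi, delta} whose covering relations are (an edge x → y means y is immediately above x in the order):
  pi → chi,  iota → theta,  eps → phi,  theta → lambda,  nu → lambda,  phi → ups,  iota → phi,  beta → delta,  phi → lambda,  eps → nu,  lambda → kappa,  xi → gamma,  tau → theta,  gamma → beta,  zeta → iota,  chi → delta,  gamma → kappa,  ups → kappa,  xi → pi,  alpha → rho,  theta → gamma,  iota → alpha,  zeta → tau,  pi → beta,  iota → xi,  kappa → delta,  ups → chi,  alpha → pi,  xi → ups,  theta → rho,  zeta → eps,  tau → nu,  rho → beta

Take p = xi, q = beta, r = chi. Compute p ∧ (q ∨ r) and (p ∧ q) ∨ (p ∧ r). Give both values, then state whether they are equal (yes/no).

q ∨ r = delta, so p ∧ (q ∨ r) = xi ∧ delta = xi.
p ∧ q = xi and p ∧ r = xi, so (p ∧ q) ∨ (p ∧ r) = xi ∨ xi = xi.
Equal: yes.

xi; xi; yes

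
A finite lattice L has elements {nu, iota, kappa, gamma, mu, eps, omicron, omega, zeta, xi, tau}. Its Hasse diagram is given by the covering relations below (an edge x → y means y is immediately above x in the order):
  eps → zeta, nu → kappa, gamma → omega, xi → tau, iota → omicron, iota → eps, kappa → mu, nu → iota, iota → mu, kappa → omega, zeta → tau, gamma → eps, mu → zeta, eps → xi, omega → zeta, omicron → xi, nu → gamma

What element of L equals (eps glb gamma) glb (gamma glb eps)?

gamma

eps ∧ gamma = gamma
gamma ∧ eps = gamma
gamma ∧ gamma = gamma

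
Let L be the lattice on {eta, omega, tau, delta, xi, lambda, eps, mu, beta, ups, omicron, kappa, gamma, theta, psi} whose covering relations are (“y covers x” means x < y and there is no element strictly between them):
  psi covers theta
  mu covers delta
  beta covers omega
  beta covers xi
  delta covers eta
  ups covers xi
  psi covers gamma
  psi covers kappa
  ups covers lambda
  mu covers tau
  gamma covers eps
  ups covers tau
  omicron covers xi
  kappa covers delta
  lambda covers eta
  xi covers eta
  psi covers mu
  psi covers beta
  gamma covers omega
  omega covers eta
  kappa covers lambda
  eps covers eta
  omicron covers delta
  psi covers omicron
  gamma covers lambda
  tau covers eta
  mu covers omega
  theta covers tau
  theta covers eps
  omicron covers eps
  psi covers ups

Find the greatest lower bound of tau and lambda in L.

Common lower bounds of {tau, lambda}: eta.
The greatest among these is eta.

eta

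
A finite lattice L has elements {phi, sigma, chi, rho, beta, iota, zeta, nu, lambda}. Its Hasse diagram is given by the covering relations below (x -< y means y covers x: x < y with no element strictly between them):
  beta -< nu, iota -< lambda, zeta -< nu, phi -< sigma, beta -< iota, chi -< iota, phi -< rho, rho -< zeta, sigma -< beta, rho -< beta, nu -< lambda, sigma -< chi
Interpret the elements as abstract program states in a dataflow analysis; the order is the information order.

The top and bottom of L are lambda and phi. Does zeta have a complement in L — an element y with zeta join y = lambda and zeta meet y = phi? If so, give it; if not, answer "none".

Need y with zeta ∨ y = lambda and zeta ∧ y = phi.
Checking each element gives: chi.

chi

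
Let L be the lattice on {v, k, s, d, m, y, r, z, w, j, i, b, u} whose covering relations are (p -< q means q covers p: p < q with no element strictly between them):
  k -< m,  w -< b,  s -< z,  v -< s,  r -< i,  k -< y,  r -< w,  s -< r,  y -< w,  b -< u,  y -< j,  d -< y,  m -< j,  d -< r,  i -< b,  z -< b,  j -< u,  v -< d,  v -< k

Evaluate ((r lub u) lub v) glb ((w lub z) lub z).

b

r ∨ u = u
u ∨ v = u
w ∨ z = b
b ∨ z = b
u ∧ b = b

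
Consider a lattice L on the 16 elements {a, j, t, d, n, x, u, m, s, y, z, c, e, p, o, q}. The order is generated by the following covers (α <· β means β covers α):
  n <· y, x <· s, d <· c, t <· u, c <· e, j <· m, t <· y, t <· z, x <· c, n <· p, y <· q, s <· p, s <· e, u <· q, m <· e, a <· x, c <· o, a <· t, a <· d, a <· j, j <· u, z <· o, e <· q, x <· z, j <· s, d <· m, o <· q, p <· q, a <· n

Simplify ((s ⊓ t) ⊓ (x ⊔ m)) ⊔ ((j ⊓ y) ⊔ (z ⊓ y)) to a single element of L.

t

s ∧ t = a
x ∨ m = e
a ∧ e = a
j ∧ y = a
z ∧ y = t
a ∨ t = t
a ∨ t = t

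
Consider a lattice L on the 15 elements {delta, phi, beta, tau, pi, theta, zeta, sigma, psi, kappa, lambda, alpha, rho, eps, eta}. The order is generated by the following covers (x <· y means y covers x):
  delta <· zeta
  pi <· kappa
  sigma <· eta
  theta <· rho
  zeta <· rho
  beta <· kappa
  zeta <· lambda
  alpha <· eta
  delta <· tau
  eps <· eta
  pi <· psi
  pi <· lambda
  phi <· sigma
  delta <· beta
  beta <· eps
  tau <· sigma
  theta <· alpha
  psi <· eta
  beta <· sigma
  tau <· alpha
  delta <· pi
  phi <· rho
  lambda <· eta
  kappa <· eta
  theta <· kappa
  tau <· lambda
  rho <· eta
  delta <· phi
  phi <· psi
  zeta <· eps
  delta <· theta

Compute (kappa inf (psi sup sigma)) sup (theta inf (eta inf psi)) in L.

kappa

psi ∨ sigma = eta
kappa ∧ eta = kappa
eta ∧ psi = psi
theta ∧ psi = delta
kappa ∨ delta = kappa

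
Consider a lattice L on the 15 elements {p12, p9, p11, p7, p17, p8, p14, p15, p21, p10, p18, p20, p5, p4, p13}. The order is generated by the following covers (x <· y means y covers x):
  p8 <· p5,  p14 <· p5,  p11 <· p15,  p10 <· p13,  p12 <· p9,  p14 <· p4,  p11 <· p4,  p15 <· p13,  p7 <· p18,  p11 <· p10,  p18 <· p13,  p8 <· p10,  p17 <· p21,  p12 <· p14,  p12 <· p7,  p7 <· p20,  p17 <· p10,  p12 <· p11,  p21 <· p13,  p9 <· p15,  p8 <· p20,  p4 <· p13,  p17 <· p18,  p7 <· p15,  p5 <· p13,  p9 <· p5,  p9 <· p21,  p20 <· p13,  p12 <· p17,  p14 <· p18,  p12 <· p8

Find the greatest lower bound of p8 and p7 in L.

p12

Common lower bounds of {p8, p7}: p12.
The greatest among these is p12.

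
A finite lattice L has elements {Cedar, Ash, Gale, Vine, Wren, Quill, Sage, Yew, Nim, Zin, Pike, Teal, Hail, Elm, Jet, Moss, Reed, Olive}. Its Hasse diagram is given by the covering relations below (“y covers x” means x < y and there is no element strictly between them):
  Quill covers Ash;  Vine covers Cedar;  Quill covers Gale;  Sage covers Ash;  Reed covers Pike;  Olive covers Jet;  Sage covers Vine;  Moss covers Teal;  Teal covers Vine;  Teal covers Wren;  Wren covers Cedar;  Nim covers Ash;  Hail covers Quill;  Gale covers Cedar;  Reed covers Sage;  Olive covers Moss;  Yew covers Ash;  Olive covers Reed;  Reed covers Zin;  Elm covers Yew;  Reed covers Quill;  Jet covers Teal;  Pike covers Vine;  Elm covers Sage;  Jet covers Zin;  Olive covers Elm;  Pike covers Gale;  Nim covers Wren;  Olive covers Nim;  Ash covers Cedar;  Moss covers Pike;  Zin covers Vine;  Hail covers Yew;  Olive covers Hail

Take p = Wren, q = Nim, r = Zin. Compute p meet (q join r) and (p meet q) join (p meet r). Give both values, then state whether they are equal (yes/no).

Wren; Wren; yes

q join r = Olive, so p meet (q join r) = Wren meet Olive = Wren.
p meet q = Wren and p meet r = Cedar, so (p meet q) join (p meet r) = Wren join Cedar = Wren.
Equal: yes.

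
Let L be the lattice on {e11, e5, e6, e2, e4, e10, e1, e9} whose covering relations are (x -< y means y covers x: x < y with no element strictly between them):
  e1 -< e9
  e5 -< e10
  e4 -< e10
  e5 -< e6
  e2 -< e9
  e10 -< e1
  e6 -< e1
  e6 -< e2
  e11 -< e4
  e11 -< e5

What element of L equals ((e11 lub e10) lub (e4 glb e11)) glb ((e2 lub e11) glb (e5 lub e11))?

e5

e11 ∨ e10 = e10
e4 ∧ e11 = e11
e10 ∨ e11 = e10
e2 ∨ e11 = e2
e5 ∨ e11 = e5
e2 ∧ e5 = e5
e10 ∧ e5 = e5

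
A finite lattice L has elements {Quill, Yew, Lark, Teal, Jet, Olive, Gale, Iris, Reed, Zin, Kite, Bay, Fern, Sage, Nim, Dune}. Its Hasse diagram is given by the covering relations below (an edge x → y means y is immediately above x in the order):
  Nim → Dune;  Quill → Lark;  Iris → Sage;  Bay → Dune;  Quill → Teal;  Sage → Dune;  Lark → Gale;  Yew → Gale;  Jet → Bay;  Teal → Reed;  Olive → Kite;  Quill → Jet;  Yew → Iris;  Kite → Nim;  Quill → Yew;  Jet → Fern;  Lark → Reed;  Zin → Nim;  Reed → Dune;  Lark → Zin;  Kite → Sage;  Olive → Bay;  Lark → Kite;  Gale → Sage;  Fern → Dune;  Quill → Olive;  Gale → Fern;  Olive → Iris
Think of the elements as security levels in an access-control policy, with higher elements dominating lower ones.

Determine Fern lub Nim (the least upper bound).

Dune

Common upper bounds of {Fern, Nim}: Dune.
The least among these is Dune.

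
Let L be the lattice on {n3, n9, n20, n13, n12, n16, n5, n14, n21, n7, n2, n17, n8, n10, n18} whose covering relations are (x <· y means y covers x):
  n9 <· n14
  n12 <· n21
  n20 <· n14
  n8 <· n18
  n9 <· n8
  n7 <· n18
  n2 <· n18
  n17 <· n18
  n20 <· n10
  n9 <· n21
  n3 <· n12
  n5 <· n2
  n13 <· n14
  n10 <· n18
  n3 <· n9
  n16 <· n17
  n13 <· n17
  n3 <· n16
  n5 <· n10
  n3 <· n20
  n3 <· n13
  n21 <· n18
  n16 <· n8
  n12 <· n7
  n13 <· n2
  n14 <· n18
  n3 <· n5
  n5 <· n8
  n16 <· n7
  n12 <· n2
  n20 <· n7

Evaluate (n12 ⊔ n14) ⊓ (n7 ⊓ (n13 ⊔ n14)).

n12 ∨ n14 = n18
n13 ∨ n14 = n14
n7 ∧ n14 = n20
n18 ∧ n20 = n20

n20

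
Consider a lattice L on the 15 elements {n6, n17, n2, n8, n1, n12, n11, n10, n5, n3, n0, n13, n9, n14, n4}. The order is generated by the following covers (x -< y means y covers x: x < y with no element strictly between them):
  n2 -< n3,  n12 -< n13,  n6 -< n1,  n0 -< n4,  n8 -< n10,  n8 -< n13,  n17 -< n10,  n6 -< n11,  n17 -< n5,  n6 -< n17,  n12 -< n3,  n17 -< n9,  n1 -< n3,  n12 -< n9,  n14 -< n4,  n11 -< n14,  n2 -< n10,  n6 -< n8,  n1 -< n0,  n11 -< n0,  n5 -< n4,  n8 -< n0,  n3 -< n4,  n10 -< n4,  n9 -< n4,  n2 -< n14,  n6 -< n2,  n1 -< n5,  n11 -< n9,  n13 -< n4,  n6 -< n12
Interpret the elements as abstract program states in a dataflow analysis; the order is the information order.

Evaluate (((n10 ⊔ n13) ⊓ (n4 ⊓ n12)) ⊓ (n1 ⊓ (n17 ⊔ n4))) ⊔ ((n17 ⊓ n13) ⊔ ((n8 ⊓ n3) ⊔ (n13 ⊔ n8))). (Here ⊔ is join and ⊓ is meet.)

n10 ∨ n13 = n4
n4 ∧ n12 = n12
n4 ∧ n12 = n12
n17 ∨ n4 = n4
n1 ∧ n4 = n1
n12 ∧ n1 = n6
n17 ∧ n13 = n6
n8 ∧ n3 = n6
n13 ∨ n8 = n13
n6 ∨ n13 = n13
n6 ∨ n13 = n13
n6 ∨ n13 = n13

n13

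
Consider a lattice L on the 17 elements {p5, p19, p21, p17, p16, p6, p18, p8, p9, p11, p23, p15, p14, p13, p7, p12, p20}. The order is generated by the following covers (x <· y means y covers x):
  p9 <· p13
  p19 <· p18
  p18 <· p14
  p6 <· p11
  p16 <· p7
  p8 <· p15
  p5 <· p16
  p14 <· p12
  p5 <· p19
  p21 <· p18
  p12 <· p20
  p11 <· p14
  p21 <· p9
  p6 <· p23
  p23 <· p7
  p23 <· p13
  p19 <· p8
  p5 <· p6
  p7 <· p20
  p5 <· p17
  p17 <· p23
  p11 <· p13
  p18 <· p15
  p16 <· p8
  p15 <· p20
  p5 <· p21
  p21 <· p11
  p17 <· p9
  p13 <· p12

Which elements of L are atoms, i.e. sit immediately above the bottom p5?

p16, p17, p19, p21, p6

The atoms are exactly the elements that cover p5: p16, p17, p19, p21, p6.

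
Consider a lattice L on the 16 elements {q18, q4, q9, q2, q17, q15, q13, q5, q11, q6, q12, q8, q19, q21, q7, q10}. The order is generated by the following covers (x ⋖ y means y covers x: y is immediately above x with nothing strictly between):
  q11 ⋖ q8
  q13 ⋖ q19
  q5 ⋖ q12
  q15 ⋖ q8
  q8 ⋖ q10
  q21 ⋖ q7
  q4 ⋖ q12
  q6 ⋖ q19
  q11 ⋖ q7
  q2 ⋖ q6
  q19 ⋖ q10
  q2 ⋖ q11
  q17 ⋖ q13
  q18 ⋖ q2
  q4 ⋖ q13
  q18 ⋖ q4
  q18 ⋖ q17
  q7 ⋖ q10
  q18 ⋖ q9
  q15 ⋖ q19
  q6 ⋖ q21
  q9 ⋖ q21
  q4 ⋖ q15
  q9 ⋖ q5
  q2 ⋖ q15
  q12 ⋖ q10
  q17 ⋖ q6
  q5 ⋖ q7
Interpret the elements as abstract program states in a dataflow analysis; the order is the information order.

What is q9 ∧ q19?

Common lower bounds of {q9, q19}: q18.
The greatest among these is q18.

q18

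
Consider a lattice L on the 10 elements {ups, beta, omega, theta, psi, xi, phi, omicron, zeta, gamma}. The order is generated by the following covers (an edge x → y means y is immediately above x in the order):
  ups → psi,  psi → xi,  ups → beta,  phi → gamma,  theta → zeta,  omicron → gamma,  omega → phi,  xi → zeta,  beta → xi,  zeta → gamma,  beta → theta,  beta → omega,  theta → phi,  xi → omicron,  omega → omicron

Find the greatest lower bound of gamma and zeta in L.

Common lower bounds of {gamma, zeta}: beta, psi, theta, ups, xi, zeta.
The greatest among these is zeta.

zeta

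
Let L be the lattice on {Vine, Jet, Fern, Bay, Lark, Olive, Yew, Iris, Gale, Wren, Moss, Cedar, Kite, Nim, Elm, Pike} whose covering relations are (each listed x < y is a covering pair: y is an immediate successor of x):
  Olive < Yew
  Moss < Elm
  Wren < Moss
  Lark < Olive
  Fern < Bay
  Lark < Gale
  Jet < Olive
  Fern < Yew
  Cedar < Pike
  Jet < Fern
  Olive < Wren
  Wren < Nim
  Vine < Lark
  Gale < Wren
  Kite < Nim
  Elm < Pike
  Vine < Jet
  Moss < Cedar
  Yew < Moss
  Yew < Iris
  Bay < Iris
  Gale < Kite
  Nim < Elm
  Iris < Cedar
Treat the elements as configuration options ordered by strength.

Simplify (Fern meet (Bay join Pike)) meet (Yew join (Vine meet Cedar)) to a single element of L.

Fern

Bay ∨ Pike = Pike
Fern ∧ Pike = Fern
Vine ∧ Cedar = Vine
Yew ∨ Vine = Yew
Fern ∧ Yew = Fern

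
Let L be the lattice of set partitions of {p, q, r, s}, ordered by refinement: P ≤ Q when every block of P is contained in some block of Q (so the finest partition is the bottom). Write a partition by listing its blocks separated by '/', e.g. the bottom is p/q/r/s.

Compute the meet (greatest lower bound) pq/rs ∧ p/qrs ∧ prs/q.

p/q/rs

Common lower bounds of {pq/rs, p/qrs, prs/q}: p/q/r/s, p/q/rs.
The greatest among these is p/q/rs.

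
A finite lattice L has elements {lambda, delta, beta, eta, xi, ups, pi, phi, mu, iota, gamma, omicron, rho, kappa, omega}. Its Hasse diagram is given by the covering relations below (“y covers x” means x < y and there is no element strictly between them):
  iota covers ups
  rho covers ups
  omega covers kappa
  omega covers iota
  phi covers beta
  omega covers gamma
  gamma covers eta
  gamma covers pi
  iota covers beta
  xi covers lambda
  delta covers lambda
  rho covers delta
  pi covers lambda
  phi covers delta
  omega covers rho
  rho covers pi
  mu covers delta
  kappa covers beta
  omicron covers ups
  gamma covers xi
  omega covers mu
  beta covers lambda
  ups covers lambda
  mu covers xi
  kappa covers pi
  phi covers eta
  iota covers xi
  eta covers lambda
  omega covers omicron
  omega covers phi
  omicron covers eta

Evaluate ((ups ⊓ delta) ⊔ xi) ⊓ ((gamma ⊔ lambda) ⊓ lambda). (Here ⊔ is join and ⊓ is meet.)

ups ∧ delta = lambda
lambda ∨ xi = xi
gamma ∨ lambda = gamma
gamma ∧ lambda = lambda
xi ∧ lambda = lambda

lambda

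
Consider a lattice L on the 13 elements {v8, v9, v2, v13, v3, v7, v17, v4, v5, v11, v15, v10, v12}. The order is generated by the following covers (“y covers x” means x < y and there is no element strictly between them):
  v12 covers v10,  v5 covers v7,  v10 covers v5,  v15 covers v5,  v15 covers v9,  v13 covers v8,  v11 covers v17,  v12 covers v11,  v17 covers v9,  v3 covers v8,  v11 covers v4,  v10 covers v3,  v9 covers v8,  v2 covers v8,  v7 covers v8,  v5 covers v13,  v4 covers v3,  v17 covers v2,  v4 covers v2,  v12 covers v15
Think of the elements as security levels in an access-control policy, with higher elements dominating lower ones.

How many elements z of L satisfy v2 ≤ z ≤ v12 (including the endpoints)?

The interval [v2, v12] = {v11, v12, v17, v2, v4}, which has 5 elements.

5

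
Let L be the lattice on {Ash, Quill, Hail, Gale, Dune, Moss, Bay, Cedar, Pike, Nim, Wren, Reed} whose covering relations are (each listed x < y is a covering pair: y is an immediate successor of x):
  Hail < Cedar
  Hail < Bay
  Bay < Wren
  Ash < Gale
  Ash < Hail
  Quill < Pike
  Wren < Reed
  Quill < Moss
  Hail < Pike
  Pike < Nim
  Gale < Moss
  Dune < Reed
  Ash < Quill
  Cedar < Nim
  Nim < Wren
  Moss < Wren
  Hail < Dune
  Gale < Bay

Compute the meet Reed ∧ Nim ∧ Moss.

Common lower bounds of {Reed, Nim, Moss}: Ash, Quill.
The greatest among these is Quill.

Quill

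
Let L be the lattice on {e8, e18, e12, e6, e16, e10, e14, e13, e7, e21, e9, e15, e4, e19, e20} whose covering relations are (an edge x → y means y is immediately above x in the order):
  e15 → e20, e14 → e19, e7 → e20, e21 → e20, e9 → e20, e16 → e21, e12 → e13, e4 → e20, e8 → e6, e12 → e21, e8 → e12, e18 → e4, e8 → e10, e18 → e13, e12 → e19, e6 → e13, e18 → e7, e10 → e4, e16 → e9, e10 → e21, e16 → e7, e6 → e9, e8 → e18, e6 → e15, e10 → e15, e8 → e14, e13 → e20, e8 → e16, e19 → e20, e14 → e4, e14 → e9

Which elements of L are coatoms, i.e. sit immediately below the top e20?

e13, e15, e19, e21, e4, e7, e9

The coatoms are exactly the elements covered by e20: e13, e15, e19, e21, e4, e7, e9.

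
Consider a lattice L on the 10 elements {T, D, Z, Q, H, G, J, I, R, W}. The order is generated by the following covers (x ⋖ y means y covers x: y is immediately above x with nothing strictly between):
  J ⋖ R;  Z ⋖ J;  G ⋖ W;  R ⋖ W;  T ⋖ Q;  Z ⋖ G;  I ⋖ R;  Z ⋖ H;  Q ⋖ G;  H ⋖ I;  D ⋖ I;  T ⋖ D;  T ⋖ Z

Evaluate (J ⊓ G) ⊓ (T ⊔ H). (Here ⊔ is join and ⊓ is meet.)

J ∧ G = Z
T ∨ H = H
Z ∧ H = Z

Z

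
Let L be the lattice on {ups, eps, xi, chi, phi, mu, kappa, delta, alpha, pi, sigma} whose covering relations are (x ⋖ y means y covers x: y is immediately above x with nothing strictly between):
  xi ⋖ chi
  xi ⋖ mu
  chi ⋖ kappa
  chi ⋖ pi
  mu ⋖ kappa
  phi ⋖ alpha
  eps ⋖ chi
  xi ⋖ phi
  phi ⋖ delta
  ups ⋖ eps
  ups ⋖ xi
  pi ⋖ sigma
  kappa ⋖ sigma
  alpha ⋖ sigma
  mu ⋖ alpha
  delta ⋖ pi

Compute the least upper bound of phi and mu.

Common upper bounds of {phi, mu}: alpha, sigma.
The least among these is alpha.

alpha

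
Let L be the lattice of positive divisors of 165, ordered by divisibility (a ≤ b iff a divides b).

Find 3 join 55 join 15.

In the divisibility order, the join is the least common multiple: lcm(3, 55, 15) = 165.

165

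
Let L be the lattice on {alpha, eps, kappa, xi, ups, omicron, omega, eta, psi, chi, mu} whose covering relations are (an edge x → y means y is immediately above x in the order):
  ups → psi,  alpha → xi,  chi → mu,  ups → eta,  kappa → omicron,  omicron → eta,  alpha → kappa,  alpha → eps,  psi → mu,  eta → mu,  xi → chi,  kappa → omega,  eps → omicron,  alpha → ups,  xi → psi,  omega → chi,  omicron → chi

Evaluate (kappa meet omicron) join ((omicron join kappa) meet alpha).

kappa ∧ omicron = kappa
omicron ∨ kappa = omicron
omicron ∧ alpha = alpha
kappa ∨ alpha = kappa

kappa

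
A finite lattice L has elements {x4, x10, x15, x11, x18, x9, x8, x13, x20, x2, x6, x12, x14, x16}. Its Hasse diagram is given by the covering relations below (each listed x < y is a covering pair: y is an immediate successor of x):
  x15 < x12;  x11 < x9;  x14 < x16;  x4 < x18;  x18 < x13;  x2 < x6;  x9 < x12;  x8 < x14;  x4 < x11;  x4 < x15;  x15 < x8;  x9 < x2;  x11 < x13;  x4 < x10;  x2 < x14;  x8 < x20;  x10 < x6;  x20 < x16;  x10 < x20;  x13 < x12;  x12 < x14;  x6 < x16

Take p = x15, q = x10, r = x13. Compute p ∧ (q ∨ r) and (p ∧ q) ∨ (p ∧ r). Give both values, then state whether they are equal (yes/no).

q ∨ r = x16, so p ∧ (q ∨ r) = x15 ∧ x16 = x15.
p ∧ q = x4 and p ∧ r = x4, so (p ∧ q) ∨ (p ∧ r) = x4 ∨ x4 = x4.
Equal: no.

x15; x4; no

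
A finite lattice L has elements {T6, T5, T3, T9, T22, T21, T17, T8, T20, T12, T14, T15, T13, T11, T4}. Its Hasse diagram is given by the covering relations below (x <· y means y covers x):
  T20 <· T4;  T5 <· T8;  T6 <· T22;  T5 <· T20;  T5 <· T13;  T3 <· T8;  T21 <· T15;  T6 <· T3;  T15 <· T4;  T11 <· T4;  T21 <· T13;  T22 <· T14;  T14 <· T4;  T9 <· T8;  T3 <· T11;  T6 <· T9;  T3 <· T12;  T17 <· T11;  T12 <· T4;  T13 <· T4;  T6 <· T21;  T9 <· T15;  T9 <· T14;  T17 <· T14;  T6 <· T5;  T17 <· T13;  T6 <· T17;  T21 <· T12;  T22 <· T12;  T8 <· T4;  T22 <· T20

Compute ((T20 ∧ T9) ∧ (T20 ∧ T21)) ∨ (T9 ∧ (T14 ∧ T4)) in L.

T9

T20 ∧ T9 = T6
T20 ∧ T21 = T6
T6 ∧ T6 = T6
T14 ∧ T4 = T14
T9 ∧ T14 = T9
T6 ∨ T9 = T9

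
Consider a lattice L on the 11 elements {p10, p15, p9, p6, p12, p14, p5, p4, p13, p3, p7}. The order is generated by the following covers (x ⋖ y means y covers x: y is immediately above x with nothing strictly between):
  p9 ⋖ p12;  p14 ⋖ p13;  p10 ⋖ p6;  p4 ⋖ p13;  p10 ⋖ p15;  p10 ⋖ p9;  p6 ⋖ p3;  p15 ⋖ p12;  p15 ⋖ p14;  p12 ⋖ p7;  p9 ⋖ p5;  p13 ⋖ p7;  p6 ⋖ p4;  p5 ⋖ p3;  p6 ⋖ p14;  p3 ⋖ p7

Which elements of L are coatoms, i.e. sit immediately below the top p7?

p12, p13, p3

The coatoms are exactly the elements covered by p7: p12, p13, p3.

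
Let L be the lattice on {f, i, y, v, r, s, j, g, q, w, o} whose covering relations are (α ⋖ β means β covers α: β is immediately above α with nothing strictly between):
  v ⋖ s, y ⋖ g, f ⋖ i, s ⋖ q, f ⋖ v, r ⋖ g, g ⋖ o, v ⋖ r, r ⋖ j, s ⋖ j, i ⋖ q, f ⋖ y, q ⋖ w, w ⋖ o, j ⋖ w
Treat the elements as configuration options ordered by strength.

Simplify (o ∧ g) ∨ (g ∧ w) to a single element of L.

g

o ∧ g = g
g ∧ w = r
g ∨ r = g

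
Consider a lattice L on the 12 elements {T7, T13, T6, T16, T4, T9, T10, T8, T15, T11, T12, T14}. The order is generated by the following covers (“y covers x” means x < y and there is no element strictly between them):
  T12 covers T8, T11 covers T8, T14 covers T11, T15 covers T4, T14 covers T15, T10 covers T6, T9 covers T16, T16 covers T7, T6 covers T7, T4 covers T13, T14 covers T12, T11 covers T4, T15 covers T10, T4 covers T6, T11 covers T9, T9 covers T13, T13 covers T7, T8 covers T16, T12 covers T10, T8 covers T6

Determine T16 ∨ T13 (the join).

Common upper bounds of {T16, T13}: T11, T14, T9.
The least among these is T9.

T9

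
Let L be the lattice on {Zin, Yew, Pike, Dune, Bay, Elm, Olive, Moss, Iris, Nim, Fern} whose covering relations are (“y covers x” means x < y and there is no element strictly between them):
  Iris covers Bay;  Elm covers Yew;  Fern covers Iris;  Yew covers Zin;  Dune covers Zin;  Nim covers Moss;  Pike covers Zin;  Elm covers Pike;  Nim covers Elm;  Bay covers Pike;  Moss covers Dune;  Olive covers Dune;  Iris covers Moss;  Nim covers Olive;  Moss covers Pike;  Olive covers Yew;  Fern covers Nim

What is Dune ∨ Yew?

Common upper bounds of {Dune, Yew}: Fern, Nim, Olive.
The least among these is Olive.

Olive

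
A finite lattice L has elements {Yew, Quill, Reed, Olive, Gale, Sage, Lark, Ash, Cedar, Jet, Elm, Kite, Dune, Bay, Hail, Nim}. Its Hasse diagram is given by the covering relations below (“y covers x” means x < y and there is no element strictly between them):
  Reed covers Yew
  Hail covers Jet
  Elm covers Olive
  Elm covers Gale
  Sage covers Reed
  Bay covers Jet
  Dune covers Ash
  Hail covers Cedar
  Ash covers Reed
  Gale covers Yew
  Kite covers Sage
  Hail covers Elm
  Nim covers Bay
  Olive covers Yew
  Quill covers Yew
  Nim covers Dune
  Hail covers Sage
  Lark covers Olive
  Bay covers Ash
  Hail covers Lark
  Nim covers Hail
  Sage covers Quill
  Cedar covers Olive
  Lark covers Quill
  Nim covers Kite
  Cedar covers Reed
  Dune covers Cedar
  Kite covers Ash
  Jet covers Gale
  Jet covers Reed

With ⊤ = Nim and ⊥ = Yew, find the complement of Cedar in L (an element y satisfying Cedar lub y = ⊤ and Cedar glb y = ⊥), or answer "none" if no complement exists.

none

For every candidate y, either Cedar ∨ y ≠ Nim or Cedar ∧ y ≠ Yew; no complement exists.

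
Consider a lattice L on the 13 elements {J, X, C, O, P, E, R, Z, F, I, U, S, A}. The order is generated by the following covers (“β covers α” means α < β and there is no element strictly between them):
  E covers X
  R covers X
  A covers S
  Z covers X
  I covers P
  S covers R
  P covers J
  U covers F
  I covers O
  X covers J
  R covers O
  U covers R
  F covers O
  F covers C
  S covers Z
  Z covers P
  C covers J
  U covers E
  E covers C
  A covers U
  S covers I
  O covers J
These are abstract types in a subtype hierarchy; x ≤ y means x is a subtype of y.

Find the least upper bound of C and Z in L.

Common upper bounds of {C, Z}: A.
The least among these is A.

A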